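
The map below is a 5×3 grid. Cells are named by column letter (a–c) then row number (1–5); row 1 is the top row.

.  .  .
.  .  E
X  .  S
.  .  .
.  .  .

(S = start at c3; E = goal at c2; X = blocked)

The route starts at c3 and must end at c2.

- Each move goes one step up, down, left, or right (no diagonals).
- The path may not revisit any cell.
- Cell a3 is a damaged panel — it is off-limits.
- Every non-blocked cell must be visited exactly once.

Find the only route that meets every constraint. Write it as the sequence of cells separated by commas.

c3, c4, c5, b5, a5, a4, b4, b3, b2, a2, a1, b1, c1, c2

Need to visit all 14 open cells exactly once, starting at c3 and ending at c2.
Cell c5 has only two open neighbours (c4 and b5), so the path must pass straight through it: one of those is the cell it's entered from and the other is where it exits.
Route from c3: down 2 to c5, left 2 to a5, up 1 to a4, right 1 to b4, up 2 to b2, left 1 to a2, up 1 to a1, right 2 to c1, down 1 to c2 — 13 moves in all.
Check: all 14 open cells covered.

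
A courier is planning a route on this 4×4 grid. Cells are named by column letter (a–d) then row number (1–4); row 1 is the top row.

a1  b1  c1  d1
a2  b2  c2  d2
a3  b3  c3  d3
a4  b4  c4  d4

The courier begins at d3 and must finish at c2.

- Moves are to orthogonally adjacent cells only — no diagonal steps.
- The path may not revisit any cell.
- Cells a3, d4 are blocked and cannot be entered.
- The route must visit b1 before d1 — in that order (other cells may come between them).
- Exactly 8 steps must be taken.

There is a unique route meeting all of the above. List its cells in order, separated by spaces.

d3 c3 b3 b2 b1 c1 d1 d2 c2

The waypoints must appear in the order b1, d1, with no cell reused.
Route from d3: 2× left (reaching b3), 2× up (reaching b1), 2× right (reaching d1), down to d2, left to c2 — 8 moves in all.
Check: order respected (b1 at step 4, d1 at step 6); 8 moves as required.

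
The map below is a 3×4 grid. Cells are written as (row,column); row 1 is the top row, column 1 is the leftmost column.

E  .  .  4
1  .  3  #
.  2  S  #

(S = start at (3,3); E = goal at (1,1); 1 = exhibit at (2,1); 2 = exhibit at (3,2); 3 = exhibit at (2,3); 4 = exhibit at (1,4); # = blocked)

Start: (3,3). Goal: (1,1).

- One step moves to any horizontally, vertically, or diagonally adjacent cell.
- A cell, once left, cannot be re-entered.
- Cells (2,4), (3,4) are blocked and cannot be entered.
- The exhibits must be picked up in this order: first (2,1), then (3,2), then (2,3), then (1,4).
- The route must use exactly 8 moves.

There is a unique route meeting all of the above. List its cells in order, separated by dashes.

The waypoints must appear in the order (2,1), (3,2), (2,3), (1,4), with no cell reused.
Route from (3,3): up-left to (2,2), left to (2,1), down-right to (3,2), 2× up-right (reaching (1,4)), 3× left (reaching (1,1)) — 8 moves in all.
Check: order respected (1 at step 2, 2 at step 3, 3 at step 4, 4 at step 5); 8 moves as required.

(3,3) - (2,2) - (2,1) - (3,2) - (2,3) - (1,4) - (1,3) - (1,2) - (1,1)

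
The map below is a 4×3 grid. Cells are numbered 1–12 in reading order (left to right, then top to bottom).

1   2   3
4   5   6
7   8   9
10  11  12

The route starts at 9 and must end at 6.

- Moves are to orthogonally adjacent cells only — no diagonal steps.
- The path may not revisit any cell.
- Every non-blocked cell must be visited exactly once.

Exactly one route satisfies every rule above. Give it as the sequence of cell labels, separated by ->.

9 -> 12 -> 11 -> 10 -> 7 -> 8 -> 5 -> 4 -> 1 -> 2 -> 3 -> 6

Need to visit all 12 open cells exactly once, starting at 9 and ending at 6.
Route from 9: down 1 to 12, left 2 to 10, up 1 to 7, right 1 to 8, up 1 to 5, left 1 to 4, up 1 to 1, right 2 to 3, down 1 to 6 — 11 moves in all.
Check: all 12 open cells covered.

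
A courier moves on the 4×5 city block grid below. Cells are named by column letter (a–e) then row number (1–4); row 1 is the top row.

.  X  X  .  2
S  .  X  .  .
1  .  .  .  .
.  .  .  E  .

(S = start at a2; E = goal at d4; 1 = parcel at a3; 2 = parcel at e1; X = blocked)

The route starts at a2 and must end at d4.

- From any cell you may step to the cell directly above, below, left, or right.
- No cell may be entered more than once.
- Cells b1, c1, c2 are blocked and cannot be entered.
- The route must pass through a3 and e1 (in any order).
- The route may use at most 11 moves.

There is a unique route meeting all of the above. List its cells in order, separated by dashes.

The 11-move cap with required stops at a3, e1 leaves no slack for detours.
Route from a2: down 1 to a3, right 3 to d3, up 2 to d1, right 1 to e1, down 3 to e4, left 1 to d4 — 11 moves in all.
Check: all required cells visited; 11 ≤ 11 moves.

a2 - a3 - b3 - c3 - d3 - d2 - d1 - e1 - e2 - e3 - e4 - d4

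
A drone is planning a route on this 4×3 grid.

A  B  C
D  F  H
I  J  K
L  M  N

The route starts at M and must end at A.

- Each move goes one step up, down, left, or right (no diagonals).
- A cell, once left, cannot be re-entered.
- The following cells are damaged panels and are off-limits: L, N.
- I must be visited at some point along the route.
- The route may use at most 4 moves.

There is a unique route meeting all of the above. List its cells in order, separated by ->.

Any route must reach I and still end at A within 4 moves, so the order of the required stops is forced.
Route from M: up 1 to J, left 1 to I, up 2 to A — 4 moves in all.
Check: all required cells visited; 4 ≤ 4 moves.

M -> J -> I -> D -> A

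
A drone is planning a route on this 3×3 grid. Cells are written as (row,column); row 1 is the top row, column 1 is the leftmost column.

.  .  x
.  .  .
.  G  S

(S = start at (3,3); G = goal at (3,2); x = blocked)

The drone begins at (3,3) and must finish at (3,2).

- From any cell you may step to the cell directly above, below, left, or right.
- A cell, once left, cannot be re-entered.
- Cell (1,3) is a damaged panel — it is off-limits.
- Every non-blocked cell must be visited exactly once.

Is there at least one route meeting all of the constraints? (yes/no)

yes

One route that works: (3,3) → (2,3) → (2,2) → (1,2) → (1,1) → (2,1) → (3,1) → (3,2).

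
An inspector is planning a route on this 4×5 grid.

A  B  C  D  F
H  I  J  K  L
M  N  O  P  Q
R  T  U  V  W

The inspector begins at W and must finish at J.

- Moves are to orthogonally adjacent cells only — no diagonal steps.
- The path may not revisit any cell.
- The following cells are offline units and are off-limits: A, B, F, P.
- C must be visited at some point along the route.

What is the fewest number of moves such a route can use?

6

Any route passes through C somewhere between W and J. Summing Manhattan distances along the two legs (W → C → J) gives a lower bound of 5 + 1 = 6 moves.
A route of 6 moves achieves this: W → Q → L → K → D → C → J.
Since 6 matches the lower bound, it is optimal.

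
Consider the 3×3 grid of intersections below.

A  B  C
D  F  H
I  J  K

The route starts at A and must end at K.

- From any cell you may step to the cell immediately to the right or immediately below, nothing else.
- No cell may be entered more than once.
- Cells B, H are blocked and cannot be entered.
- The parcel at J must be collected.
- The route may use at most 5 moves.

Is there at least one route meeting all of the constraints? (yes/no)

yes

One route that works: A → D → I → J → K.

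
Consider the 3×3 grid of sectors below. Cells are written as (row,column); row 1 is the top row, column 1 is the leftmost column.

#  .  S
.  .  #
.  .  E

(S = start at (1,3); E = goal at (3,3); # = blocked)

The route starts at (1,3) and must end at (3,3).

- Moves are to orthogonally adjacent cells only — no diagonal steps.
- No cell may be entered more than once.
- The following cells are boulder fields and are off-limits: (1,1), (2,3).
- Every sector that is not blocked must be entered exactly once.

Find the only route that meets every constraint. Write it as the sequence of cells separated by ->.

Need to visit all 7 open cells exactly once, starting at (1,3) and ending at (3,3).
Route from (1,3): left 1 to (1,2), down 1 to (2,2), left 1 to (2,1), down 1 to (3,1), right 2 to (3,3) — 6 moves in all.
Check: all 7 open cells covered.

(1,3) -> (1,2) -> (2,2) -> (2,1) -> (3,1) -> (3,2) -> (3,3)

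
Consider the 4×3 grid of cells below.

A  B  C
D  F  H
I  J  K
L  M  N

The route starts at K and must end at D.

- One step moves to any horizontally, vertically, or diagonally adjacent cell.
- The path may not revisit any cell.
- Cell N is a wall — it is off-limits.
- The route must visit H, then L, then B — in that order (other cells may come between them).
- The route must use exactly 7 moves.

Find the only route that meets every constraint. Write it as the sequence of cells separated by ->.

K -> H -> J -> L -> I -> F -> B -> D

The waypoints must appear in the order H, L, B, with no cell reused.
Route from K: up to H, 2× down-left (reaching L), up to I, up-right to F, up to B, down-left to D — 7 moves in all.
Check: order respected (H at step 1, L at step 3, B at step 6); 7 moves as required.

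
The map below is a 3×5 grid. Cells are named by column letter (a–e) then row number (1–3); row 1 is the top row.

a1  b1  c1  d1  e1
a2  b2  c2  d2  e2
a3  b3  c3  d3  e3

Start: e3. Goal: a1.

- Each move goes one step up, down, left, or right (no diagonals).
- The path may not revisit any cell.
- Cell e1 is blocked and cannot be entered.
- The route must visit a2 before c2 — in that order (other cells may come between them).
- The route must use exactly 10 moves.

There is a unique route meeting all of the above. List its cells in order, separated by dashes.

e3 - d3 - c3 - b3 - a3 - a2 - b2 - c2 - c1 - b1 - a1

The waypoints must appear in the order a2, c2, with no cell reused.
Route from e3: 4× left (reaching a3), up to a2, 2× right (reaching c2), up to c1, 2× left (reaching a1) — 10 moves in all.
Check: order respected (a2 at step 5, c2 at step 7); 10 moves as required.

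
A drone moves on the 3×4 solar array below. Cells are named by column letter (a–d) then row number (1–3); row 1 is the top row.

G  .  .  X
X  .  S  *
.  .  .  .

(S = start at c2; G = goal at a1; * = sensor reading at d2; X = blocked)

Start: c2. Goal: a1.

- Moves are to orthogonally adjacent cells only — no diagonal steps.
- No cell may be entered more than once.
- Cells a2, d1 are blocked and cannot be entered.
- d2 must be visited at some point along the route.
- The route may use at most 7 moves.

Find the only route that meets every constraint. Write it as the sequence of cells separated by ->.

c2 -> d2 -> d3 -> c3 -> b3 -> b2 -> b1 -> a1

The 7-move cap with required stops at d2 leaves no slack for detours.
Route from c2: right 1 to d2, down 1 to d3, left 2 to b3, up 2 to b1, left 1 to a1 — 7 moves in all.
Check: all required cells visited; 7 ≤ 7 moves.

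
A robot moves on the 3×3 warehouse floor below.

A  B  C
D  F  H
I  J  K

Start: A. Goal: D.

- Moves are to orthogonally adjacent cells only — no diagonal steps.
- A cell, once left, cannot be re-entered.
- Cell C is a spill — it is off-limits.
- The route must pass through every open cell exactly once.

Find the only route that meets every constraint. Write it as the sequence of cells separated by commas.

A, B, F, H, K, J, I, D

Need to visit all 8 open cells exactly once, starting at A and ending at D.
Route from A: right to B, down to F, right to H, down to K, 2× left (reaching I), up to D — 7 moves in all.
Check: all 8 open cells covered.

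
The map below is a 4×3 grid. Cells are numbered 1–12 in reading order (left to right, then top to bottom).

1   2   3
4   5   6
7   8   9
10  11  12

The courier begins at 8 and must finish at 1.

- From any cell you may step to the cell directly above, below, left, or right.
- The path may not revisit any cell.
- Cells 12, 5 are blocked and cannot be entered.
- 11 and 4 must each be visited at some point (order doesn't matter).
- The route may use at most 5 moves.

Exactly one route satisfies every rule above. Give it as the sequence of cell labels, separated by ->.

The 5-move cap with required stops at 11, 4 leaves no slack for detours.
Route from 8: down to 11, left to 10, 3× up (reaching 1) — 5 moves in all.
Check: all required cells visited; 5 ≤ 5 moves.

8 -> 11 -> 10 -> 7 -> 4 -> 1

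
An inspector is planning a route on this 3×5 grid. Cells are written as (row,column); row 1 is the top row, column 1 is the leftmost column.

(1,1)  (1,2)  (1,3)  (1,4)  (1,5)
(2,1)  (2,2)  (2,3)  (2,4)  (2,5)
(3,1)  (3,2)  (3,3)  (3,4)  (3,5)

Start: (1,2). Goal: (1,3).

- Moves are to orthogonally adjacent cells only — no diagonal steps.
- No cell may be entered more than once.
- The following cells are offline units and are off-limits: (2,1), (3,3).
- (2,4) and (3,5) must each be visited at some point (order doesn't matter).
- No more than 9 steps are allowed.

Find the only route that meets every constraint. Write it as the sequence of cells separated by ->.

Any route must reach (2,4) and (3,5) and still end at (1,3) within 9 moves, so the order of the required stops is forced.
Route from (1,2): down to (2,2), 2× right (reaching (2,4)), down to (3,4), right to (3,5), 2× up (reaching (1,5)), 2× left (reaching (1,3)) — 9 moves in all.
Check: all required cells visited; 9 ≤ 9 moves.

(1,2) -> (2,2) -> (2,3) -> (2,4) -> (3,4) -> (3,5) -> (2,5) -> (1,5) -> (1,4) -> (1,3)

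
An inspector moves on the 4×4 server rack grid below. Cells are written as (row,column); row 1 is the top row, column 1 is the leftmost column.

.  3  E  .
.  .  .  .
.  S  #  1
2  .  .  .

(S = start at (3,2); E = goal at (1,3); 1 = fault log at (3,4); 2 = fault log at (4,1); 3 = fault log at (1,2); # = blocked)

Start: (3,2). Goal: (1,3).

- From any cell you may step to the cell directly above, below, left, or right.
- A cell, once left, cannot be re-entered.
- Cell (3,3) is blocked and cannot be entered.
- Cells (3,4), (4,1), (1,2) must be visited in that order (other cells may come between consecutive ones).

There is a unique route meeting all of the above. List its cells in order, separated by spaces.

The waypoints must appear in the order (3,4), (4,1), (1,2), with no cell reused.
Route from (3,2): up to (2,2), 2× right (reaching (2,4)), 2× down (reaching (4,4)), 3× left (reaching (4,1)), 3× up (reaching (1,1)), 2× right (reaching (1,3)) — 13 moves in all.
Check: order respected (1 at step 4, 2 at step 8, 3 at step 12).

(3,2) (2,2) (2,3) (2,4) (3,4) (4,4) (4,3) (4,2) (4,1) (3,1) (2,1) (1,1) (1,2) (1,3)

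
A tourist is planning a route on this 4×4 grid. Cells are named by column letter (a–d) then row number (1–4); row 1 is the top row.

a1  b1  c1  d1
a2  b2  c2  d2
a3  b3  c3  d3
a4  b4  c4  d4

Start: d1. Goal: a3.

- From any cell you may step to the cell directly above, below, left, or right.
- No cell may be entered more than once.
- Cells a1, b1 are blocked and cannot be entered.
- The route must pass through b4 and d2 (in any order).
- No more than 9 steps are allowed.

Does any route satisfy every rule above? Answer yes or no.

yes

One route that works: d1 → d2 → d3 → d4 → c4 → b4 → b3 → a3.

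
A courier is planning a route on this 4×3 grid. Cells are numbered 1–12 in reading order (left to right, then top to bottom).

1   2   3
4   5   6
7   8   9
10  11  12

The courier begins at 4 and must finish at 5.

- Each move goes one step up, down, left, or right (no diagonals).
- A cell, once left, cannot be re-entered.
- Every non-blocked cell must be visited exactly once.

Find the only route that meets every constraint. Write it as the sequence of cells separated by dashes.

4 - 1 - 2 - 3 - 6 - 9 - 12 - 11 - 10 - 7 - 8 - 5

Need to visit all 12 open cells exactly once, starting at 4 and ending at 5.
Route from 4: up 1 to 1, right 2 to 3, down 3 to 12, left 2 to 10, up 1 to 7, right 1 to 8, up 1 to 5 — 11 moves in all.
Check: all 12 open cells covered.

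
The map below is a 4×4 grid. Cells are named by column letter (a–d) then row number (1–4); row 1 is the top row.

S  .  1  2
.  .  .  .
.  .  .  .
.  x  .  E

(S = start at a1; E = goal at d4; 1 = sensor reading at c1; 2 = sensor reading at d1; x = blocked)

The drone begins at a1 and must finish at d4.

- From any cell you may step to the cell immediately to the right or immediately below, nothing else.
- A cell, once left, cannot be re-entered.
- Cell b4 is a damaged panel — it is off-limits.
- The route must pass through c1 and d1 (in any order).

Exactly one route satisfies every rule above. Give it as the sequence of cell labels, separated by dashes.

a1 - b1 - c1 - d1 - d2 - d3 - d4

Moves only go right or down, so the column and row indices never decrease.
Route from a1: right 3 to d1, down 3 to d4 — 6 moves in all.
Check: all required cells visited.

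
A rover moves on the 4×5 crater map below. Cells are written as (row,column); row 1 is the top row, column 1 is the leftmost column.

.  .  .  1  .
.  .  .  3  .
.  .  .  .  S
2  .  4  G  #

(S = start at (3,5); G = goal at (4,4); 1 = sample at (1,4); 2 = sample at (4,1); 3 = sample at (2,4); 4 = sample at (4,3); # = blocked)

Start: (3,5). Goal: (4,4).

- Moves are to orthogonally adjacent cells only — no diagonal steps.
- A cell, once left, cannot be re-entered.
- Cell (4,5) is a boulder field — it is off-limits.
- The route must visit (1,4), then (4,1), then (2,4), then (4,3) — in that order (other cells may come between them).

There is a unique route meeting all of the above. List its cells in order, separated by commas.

The waypoints must appear in the order (1,4), (4,1), (2,4), (4,3), with no cell reused.
Route from (3,5): up 2 to (1,5), left 4 to (1,1), down 3 to (4,1), right 1 to (4,2), up 2 to (2,2), right 2 to (2,4), down 1 to (3,4), left 1 to (3,3), down 1 to (4,3), right 1 to (4,4) — 18 moves in all.
Check: order respected (1 at step 3, 2 at step 9, 3 at step 14, 4 at step 17).

(3,5), (2,5), (1,5), (1,4), (1,3), (1,2), (1,1), (2,1), (3,1), (4,1), (4,2), (3,2), (2,2), (2,3), (2,4), (3,4), (3,3), (4,3), (4,4)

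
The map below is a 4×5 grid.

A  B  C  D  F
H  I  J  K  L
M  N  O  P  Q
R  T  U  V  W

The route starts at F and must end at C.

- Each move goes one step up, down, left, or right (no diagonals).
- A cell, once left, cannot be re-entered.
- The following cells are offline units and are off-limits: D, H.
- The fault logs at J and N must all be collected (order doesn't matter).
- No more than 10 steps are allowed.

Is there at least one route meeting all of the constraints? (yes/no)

yes

One route that works: F → L → Q → P → O → N → I → J → C.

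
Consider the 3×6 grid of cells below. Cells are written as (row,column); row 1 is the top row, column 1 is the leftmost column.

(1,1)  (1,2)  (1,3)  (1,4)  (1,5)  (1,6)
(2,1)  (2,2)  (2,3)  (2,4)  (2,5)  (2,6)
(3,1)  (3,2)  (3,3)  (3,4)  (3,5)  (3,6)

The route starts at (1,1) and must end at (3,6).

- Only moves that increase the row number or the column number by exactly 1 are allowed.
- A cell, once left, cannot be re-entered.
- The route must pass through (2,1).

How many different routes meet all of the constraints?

6

A right/down-only route from (1,1) to (3,6) makes exactly 2 down-moves and 5 right-moves in some order.
With no other constraints that would be C(7,2) = 21 routes.
Split at (2,1) and multiply the segment counts: (1,1)→(2,1): 1; (2,1)→(3,6): 6; product = 6.
That gives 6 routes.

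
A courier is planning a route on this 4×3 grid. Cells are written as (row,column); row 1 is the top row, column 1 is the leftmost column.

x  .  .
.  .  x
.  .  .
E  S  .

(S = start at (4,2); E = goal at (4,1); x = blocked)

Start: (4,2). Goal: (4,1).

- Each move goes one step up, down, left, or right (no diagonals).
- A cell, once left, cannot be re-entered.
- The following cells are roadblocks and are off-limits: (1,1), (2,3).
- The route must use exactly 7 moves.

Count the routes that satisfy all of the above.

Need simple routes of exactly 7 moves from (4,2) to (4,1) (Manhattan distance 1, so 3 moves are spent on a detour and 3 undoing it).
Enumerating: (4,2) (4,3) (3,3) (3,2) (2,2) (2,1) (3,1) (4,1).
That gives 1 route.

1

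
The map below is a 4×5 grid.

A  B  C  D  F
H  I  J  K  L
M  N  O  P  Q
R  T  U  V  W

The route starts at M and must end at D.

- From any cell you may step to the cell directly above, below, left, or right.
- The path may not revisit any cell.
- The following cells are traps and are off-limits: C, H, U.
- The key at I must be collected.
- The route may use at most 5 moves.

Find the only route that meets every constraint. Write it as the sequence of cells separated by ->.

The budget equals the shortest possible length, so every move has to be on a shortest route through the required cells.
Route from M: right 1 to N, up 1 to I, right 2 to K, up 1 to D — 5 moves in all.
Check: all required cells visited; 5 ≤ 5 moves.

M -> N -> I -> J -> K -> D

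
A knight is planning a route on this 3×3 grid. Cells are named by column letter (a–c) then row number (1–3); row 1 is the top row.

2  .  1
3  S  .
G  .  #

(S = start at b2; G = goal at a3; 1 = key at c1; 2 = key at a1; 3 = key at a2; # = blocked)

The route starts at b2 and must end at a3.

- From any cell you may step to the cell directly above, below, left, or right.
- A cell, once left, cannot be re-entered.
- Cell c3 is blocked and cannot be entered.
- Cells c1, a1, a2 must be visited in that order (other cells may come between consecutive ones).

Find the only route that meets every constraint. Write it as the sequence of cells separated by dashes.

b2 - c2 - c1 - b1 - a1 - a2 - a3

The waypoints must appear in the order c1, a1, a2, with no cell reused.
Route from b2: right to c2, up to c1, 2× left (reaching a1), 2× down (reaching a3) — 6 moves in all.
Check: order respected (1 at step 2, 2 at step 4, 3 at step 5).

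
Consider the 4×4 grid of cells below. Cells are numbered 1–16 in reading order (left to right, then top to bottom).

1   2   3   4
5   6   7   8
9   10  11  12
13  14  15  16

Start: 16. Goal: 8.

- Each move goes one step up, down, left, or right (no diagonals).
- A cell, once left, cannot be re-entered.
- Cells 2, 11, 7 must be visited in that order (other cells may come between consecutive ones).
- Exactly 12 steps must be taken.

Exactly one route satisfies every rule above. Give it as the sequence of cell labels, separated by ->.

16 -> 15 -> 14 -> 13 -> 9 -> 5 -> 1 -> 2 -> 6 -> 10 -> 11 -> 7 -> 8

The waypoints must appear in the order 2, 11, 7, with no cell reused.
Route from 16: 3× left (reaching 13), 3× up (reaching 1), right to 2, 2× down (reaching 10), right to 11, up to 7, right to 8 — 12 moves in all.
Check: order respected (2 at step 7, 11 at step 10, 7 at step 11); 12 moves as required.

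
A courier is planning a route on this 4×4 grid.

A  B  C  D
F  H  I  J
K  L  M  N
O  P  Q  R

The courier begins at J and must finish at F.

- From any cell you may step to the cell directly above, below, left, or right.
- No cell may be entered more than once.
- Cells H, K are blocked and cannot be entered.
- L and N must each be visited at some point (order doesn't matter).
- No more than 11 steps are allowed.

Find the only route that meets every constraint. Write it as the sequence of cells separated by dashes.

Any route must reach L and N and still end at F within 11 moves, so the order of the required stops is forced.
Route from J: down 2 to R, left 2 to P, up 1 to L, right 1 to M, up 2 to C, left 2 to A, down 1 to F — 11 moves in all.
Check: all required cells visited; 11 ≤ 11 moves.

J - N - R - Q - P - L - M - I - C - B - A - F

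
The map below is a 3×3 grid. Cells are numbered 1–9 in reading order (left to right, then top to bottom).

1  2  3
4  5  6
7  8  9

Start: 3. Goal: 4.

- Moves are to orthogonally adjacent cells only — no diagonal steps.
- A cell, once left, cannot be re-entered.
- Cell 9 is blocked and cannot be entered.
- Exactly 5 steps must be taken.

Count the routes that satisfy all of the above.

3

Need simple routes of exactly 5 moves from 3 to 4 (Manhattan distance 3, so 1 moves are spent on a detour and 1 undoing it).
Enumerating: 3 6 5 2 1 4 | 3 6 5 8 7 4 | 3 2 5 8 7 4.
That gives 3 routes.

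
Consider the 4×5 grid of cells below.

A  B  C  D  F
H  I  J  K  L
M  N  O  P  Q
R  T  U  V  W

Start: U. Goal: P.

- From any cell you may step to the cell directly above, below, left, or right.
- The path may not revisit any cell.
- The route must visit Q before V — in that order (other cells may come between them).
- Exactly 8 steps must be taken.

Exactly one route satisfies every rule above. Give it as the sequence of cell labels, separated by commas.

The waypoints must appear in the order Q, V, with no cell reused.
Route from U: 2× up (reaching J), 2× right (reaching L), 2× down (reaching W), left to V, up to P — 8 moves in all.
Check: order respected (Q at step 5, V at step 7); 8 moves as required.

U, O, J, K, L, Q, W, V, P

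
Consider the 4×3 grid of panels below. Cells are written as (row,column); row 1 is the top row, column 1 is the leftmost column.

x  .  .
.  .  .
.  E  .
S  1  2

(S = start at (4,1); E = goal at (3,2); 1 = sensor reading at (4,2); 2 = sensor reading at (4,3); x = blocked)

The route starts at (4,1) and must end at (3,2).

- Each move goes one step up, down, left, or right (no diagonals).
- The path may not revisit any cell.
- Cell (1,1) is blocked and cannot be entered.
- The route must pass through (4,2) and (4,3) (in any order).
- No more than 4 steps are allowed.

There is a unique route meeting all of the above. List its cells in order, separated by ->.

(4,1) -> (4,2) -> (4,3) -> (3,3) -> (3,2)

The budget equals the shortest possible length, so every move has to be on a shortest route through the required cells.
Route from (4,1): 2× right (reaching (4,3)), up to (3,3), left to (3,2) — 4 moves in all.
Check: all required cells visited; 4 ≤ 4 moves.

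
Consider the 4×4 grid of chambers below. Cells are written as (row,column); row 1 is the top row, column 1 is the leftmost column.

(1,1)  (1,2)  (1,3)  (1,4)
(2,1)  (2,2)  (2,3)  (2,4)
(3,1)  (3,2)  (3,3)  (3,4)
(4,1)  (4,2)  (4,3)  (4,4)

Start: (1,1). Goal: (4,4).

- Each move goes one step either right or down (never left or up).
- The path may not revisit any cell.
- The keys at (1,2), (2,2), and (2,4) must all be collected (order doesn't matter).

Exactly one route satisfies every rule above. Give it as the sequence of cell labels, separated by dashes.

Moves only go right or down, so the column and row indices never decrease.
Route from (1,1): right to (1,2), down to (2,2), 2× right (reaching (2,4)), 2× down (reaching (4,4)) — 6 moves in all.
Check: all required cells visited.

(1,1) - (1,2) - (2,2) - (2,3) - (2,4) - (3,4) - (4,4)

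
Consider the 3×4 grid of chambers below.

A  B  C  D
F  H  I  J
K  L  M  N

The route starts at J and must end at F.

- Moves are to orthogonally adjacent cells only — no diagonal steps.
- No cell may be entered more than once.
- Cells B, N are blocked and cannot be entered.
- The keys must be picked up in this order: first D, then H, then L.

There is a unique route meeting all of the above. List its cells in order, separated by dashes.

J - D - C - I - H - L - K - F

The waypoints must appear in the order D, H, L, with no cell reused.
Route from J: up to D, left to C, down to I, left to H, down to L, left to K, up to F — 7 moves in all.
Check: order respected (D at step 1, H at step 4, L at step 5).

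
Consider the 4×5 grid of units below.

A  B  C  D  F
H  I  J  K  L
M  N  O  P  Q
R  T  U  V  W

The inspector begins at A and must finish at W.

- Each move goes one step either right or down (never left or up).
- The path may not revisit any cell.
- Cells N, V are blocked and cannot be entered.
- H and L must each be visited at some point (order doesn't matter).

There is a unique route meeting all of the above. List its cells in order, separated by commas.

A, H, I, J, K, L, Q, W

Moves only go right or down, so the column and row indices never decrease.
Route from A: down to H, 4× right (reaching L), 2× down (reaching W) — 7 moves in all.
Check: all required cells visited.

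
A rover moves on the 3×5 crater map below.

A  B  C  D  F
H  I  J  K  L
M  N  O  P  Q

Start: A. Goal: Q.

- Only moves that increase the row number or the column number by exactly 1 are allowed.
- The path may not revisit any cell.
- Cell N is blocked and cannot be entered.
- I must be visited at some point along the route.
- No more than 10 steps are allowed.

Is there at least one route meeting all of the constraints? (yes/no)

One route that works: A → H → I → J → O → P → Q.

yes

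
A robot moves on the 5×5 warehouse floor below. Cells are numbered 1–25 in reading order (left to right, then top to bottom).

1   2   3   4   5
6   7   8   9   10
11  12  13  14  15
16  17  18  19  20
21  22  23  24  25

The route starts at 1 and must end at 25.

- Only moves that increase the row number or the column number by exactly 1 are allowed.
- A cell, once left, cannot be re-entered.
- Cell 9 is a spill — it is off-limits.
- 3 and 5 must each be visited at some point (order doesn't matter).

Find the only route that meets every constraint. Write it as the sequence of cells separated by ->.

Moves only go right or down, so the column and row indices never decrease.
Route from 1: right 4 to 5, down 4 to 25 — 8 moves in all.
Check: all required cells visited.

1 -> 2 -> 3 -> 4 -> 5 -> 10 -> 15 -> 20 -> 25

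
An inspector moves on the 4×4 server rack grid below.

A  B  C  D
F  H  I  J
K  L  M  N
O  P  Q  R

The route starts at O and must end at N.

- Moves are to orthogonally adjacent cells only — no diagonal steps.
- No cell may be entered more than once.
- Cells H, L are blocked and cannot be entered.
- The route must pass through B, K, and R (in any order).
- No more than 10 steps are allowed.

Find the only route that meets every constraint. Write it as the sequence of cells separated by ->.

Any route must reach B, K, and R and still end at N within 10 moves, so the order of the required stops is forced.
Route from O: 3× up (reaching A), 2× right (reaching C), 3× down (reaching Q), right to R, up to N — 10 moves in all.
Check: all required cells visited; 10 ≤ 10 moves.

O -> K -> F -> A -> B -> C -> I -> M -> Q -> R -> N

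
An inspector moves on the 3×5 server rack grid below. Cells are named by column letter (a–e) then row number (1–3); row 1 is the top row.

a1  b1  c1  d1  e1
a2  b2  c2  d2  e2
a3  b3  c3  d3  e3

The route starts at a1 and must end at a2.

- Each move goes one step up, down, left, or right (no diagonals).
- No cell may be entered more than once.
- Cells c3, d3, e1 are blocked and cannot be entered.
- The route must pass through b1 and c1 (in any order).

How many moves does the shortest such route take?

Any route passes through b1 and c1 in some order between a1 and a2. Summing Manhattan distances along each leg and taking the cheapest ordering (a1 → c1 → b1 → a2) gives a lower bound of 2 + 1 + 2 = 5 moves.
A route of 5 moves achieves this: a1 → b1 → c1 → c2 → b2 → a2.
Since 5 matches the lower bound, it is optimal.

5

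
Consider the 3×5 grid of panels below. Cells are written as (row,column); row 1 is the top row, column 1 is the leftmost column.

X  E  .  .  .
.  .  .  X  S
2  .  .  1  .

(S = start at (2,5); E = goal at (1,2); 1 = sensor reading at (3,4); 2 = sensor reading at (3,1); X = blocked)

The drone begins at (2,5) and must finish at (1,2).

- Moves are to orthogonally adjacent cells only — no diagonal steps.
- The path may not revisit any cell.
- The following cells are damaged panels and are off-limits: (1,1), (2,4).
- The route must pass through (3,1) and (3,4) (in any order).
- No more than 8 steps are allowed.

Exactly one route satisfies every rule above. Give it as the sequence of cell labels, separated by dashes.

(2,5) - (3,5) - (3,4) - (3,3) - (3,2) - (3,1) - (2,1) - (2,2) - (1,2)

The budget equals the shortest possible length, so every move has to be on a shortest route through the required cells.
Route from (2,5): down 1 to (3,5), left 4 to (3,1), up 1 to (2,1), right 1 to (2,2), up 1 to (1,2) — 8 moves in all.
Check: all required cells visited; 8 ≤ 8 moves.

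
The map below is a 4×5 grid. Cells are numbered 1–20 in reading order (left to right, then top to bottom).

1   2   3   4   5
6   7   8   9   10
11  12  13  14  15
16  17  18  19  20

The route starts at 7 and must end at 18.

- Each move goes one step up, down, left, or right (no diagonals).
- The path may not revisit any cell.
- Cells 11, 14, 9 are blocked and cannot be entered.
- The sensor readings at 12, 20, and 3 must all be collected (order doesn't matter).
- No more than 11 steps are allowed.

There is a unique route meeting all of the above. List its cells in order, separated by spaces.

Any route must reach 12, 20, and 3 and still end at 18 within 11 moves, so the order of the required stops is forced.
Route from 7: down to 12, right to 13, 2× up (reaching 3), 2× right (reaching 5), 3× down (reaching 20), 2× left (reaching 18) — 11 moves in all.
Check: all required cells visited; 11 ≤ 11 moves.

7 12 13 8 3 4 5 10 15 20 19 18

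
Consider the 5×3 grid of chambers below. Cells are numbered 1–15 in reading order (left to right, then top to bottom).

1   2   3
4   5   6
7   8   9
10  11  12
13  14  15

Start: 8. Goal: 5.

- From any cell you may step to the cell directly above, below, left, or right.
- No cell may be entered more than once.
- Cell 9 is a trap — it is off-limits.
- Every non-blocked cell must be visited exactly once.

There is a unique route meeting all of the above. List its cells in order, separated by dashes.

8 - 11 - 12 - 15 - 14 - 13 - 10 - 7 - 4 - 1 - 2 - 3 - 6 - 5

Need to visit all 14 open cells exactly once, starting at 8 and ending at 5.
Route from 8: down to 11, right to 12, down to 15, 2× left (reaching 13), 4× up (reaching 1), 2× right (reaching 3), down to 6, left to 5 — 13 moves in all.
Check: all 14 open cells covered.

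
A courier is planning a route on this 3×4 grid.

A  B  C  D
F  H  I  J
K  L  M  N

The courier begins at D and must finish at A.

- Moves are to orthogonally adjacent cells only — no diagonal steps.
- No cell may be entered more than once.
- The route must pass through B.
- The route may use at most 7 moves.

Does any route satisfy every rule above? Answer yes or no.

One route that works: D → C → B → A.

yes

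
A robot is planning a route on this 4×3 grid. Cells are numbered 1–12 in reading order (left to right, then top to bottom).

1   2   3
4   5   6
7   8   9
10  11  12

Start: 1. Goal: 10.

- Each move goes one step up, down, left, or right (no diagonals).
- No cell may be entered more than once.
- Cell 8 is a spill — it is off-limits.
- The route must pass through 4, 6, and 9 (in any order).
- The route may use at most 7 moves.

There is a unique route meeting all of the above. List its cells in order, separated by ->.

1 -> 4 -> 5 -> 6 -> 9 -> 12 -> 11 -> 10

Any route must reach 4, 6, and 9 and still end at 10 within 7 moves, so the order of the required stops is forced.
Route from 1: down 1 to 4, right 2 to 6, down 2 to 12, left 2 to 10 — 7 moves in all.
Check: all required cells visited; 7 ≤ 7 moves.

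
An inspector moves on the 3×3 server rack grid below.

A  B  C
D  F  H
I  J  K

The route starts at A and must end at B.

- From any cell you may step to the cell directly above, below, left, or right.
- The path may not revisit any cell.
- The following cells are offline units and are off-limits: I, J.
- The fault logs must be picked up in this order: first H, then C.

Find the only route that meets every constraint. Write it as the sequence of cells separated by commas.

The waypoints must appear in the order H, C, with no cell reused.
Route from A: down 1 to D, right 2 to H, up 1 to C, left 1 to B — 5 moves in all.
Check: order respected (H at step 3, C at step 4).

A, D, F, H, C, B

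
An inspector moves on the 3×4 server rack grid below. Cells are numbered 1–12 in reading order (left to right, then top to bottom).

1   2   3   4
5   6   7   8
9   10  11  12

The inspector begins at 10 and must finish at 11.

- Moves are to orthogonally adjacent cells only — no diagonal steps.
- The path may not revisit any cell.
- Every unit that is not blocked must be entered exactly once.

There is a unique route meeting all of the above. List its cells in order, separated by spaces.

Need to visit all 12 open cells exactly once, starting at 10 and ending at 11.
Cell 4 has only two open neighbours (8 and 3), so the path must pass straight through it: one of those is the cell it's entered from and the other is where it exits.
Route from 10: left to 9, 2× up (reaching 1), right to 2, down to 6, right to 7, up to 3, right to 4, 2× down (reaching 12), left to 11 — 11 moves in all.
Check: all 12 open cells covered.

10 9 5 1 2 6 7 3 4 8 12 11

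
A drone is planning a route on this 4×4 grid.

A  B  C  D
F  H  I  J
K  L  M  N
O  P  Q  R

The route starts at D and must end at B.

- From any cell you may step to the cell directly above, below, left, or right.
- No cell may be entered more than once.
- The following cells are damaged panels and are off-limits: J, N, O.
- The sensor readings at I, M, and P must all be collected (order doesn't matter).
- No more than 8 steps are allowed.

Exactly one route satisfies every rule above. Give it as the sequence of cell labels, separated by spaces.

The 8-move cap with required stops at I, M, P leaves no slack for detours.
Route from D: left 1 to C, down 3 to Q, left 1 to P, up 3 to B — 8 moves in all.
Check: all required cells visited; 8 ≤ 8 moves.

D C I M Q P L H B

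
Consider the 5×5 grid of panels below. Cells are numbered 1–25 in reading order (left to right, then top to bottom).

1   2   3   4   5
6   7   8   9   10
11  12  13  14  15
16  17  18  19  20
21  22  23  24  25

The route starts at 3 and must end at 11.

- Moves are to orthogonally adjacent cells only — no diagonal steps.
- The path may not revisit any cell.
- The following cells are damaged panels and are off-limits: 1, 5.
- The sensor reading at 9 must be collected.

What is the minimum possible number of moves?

Any route passes through 9 somewhere between 3 and 11. Summing Manhattan distances along the two legs (3 → 9 → 11) gives a lower bound of 2 + 4 = 6 moves.
A route of 6 moves achieves this: 3 → 8 → 9 → 14 → 13 → 12 → 11.
Since 6 matches the lower bound, it is optimal.

6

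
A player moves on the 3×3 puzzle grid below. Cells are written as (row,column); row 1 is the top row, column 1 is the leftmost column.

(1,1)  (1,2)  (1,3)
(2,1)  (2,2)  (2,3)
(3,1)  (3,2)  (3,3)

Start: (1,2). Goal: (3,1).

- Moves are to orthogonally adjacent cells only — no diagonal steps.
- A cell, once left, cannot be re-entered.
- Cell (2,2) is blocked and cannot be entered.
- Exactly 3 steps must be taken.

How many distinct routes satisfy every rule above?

1

Need simple routes of exactly 3 moves from (1,2) to (3,1) (Manhattan distance 3, so 0 moves are spent on a detour and 0 undoing it).
Enumerating: (1,2) (1,1) (2,1) (3,1).
That gives 1 route.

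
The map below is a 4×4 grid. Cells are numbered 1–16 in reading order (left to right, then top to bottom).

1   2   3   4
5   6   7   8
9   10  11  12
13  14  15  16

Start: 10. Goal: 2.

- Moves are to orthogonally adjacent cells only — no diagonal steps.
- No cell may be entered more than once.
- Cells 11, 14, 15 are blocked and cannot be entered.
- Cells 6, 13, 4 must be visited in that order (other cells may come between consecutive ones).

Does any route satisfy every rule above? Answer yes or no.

no

13 must be visited but has only one open neighbour (9), and it is neither the start nor the goal — the route would have to enter and leave through 9, re-entering it.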